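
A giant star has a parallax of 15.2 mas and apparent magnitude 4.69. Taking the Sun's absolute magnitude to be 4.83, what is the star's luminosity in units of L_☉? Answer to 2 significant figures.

L/L_☉ ≈ 49

d = 1/p = 1000/15.2 mas = 65.79 pc
M = m − 5 log₁₀ d + 5 = 4.69 − 5·1.8182 + 5 = 0.599
M − M_☉ = 0.599 − 4.83 = -4.231
L/L_☉ = 10^(−0.4 × -4.231) = 49.24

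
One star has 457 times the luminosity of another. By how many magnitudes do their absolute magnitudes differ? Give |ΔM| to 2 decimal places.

|ΔM| ≈ 6.65

Pogson: ΔM = −2.5 log₁₀(ratio) = −2.5 log₁₀(457) = −2.5 × 2.6599 = -6.650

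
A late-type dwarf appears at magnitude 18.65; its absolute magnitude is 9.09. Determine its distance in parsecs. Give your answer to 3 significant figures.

μ = m − M = 9.560
m − M = 5 log₁₀ d − 5
log₁₀ d = (m − M)/5 + 1 = 2.9120
d = 10^2.9120 = 816.6 pc

d ≈ 817 pc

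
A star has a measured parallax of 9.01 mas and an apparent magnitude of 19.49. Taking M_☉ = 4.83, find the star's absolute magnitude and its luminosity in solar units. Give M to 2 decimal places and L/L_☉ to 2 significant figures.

M ≈ 14.26; L/L_☉ ≈ 1.7×10^-4

d = 1/p = 1000/9.01 mas = 111.0 pc
M = m − 5 log₁₀ d + 5 = 19.49 − 5·2.0453 + 5 = 14.264
M − M_☉ = 14.264 − 4.83 = 9.434
L/L_☉ = 10^(−0.4 × 9.434) = 1.685×10^-4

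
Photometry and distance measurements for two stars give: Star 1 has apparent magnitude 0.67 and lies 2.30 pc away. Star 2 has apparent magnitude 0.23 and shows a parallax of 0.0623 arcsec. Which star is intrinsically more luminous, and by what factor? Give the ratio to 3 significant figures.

Star 2 is more luminous, by a factor of 73.0.

Star 1: M = m − 5 log₁₀ d + 5 = 0.67 − 5·0.3617 + 5 = 3.861
Star 2: d = 1/p = 1/0.0623″ = 16.05 pc
Star 2: M = m − 5 log₁₀ d + 5 = 0.23 − 5·1.2055 + 5 = -0.798
ΔM = M_1 − M_2 = 3.861 − (-0.798) = 4.659; smaller M is more luminous → Star 2.
L ratio = 10^(0.4 |ΔM|) = 10^1.864 = 73.04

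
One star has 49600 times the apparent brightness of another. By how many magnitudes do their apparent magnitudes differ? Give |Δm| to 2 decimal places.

Pogson: Δm = −2.5 log₁₀(ratio) = −2.5 log₁₀(49600) = −2.5 × 4.6955 = -11.739

|Δm| ≈ 11.74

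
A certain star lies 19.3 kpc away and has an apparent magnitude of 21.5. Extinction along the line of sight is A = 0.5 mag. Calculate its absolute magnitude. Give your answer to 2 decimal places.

d = 19.3 kpc = 19300 pc
5 log₁₀(d/10 pc) = 5 log₁₀(19300) − 5 = 16.428
M = m − 5 log₁₀(d/10) − A = 21.5 − 16.428 − 0.5 = 4.572

M ≈ 4.57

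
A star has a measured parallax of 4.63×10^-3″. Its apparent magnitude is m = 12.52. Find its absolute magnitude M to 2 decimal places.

M ≈ 5.85

d = 1/p = 1/4.63×10^-3″ = 216.0 pc
5 log₁₀(d/10 pc) = 5 log₁₀(216.0) − 5 = 6.672
M = m − 5 log₁₀(d/10) = 12.52 − 6.672 = 5.848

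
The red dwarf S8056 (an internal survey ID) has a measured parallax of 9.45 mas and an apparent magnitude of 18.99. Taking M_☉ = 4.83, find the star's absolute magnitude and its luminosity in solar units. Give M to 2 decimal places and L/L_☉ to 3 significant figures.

M ≈ 13.87; L/L_☉ ≈ 2.43×10^-4

d = 1/p = 1000/9.45 mas = 105.8 pc
M = m − 5 log₁₀ d + 5 = 18.99 − 5·2.0246 + 5 = 13.867
M − M_☉ = 13.867 − 4.83 = 9.037
L/L_☉ = 10^(−0.4 × 9.037) = 2.427×10^-4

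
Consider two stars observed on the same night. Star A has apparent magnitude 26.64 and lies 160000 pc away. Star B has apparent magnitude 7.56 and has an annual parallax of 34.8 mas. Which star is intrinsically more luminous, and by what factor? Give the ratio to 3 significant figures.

Star B is more luminous, by a factor of 1.38.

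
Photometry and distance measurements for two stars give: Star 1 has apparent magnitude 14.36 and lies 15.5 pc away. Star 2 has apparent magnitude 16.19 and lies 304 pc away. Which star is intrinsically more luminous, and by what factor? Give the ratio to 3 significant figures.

Star 2 is more luminous, by a factor of 71.3.

Star 1: M = m − 5 log₁₀ d + 5 = 14.36 − 5·1.1903 + 5 = 13.408
Star 2: M = m − 5 log₁₀ d + 5 = 16.19 − 5·2.4829 + 5 = 8.776
ΔM = M_1 − M_2 = 13.408 − (8.776) = 4.633; smaller M is more luminous → Star 2.
L ratio = 10^(0.4 |ΔM|) = 10^1.853 = 71.30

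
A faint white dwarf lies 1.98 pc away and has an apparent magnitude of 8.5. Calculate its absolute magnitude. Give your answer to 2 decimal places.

5 log₁₀(d/10 pc) = 5 log₁₀(1.980) − 5 = -3.517
M = m − 5 log₁₀(d/10) = 8.5 + 3.517 = 12.017

M ≈ 12.02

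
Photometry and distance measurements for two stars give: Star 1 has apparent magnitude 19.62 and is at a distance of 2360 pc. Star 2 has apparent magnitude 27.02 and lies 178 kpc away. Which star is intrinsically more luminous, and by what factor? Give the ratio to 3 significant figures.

Star 2 is more luminous, by a factor of 6.24.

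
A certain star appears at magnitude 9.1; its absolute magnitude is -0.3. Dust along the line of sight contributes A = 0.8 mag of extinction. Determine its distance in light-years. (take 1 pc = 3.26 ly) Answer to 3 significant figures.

m − M = 5 log₁₀(d/10 pc) + A  ⇒  9.1 − (-0.3) − 0.8 = 5 log₁₀(d/10)
8.600 = 5 log₁₀(d/10)
log₁₀ d = (m − M − A)/5 + 1 = 2.7200
d = 10^2.7200 = 524.8 pc
= 1711 ly

d ≈ 1710 ly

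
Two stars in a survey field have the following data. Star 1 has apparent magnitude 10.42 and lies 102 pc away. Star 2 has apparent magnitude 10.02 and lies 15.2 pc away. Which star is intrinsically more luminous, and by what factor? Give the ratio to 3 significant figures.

Star 1 is more luminous, by a factor of 31.2.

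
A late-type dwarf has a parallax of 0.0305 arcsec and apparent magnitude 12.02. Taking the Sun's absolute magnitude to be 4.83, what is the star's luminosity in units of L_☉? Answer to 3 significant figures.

L/L_☉ ≈ 0.0143

d = 1/p = 1/0.0305″ = 32.79 pc
M = m − 5 log₁₀ d + 5 = 12.02 − 5·1.5157 + 5 = 9.441
M − M_☉ = 9.441 − 4.83 = 4.611
L/L_☉ = 10^(−0.4 × 4.611) = 0.01430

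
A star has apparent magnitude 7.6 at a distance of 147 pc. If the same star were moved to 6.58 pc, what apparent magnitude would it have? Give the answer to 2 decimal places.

m ≈ 0.85

Flux ∝ 1/d², so Δm = 5 log₁₀(d₂/d₁) = 5 log₁₀(6.58/147) = -6.745
m₂ = m₁ + Δm = 7.6 + (-6.745) = 0.855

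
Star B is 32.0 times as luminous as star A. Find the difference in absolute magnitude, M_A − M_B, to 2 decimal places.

Pogson: ΔM = −2.5 log₁₀(ratio) = −2.5 log₁₀(32.0) = −2.5 × 1.5051 = -3.763
Star B is brighter so has the smaller magnitude: M_A − M_B is positive.

M_A − M_B ≈ 3.76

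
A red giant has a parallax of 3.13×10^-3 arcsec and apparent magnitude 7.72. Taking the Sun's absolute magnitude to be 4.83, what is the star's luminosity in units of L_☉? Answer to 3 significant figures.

L/L_☉ ≈ 71.3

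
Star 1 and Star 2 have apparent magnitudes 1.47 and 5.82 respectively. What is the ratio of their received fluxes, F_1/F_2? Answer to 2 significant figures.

F_1/F_2 ≈ 55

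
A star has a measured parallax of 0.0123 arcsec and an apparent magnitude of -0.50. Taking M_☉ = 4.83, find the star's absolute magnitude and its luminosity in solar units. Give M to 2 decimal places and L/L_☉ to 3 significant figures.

M ≈ -5.05; L/L_☉ ≈ 8960

d = 1/p = 1/0.0123″ = 81.30 pc
M = m − 5 log₁₀ d + 5 = -0.50 − 5·1.9101 + 5 = -5.050
M − M_☉ = -5.050 − 4.83 = -9.880
L/L_☉ = 10^(−0.4 × -9.880) = 8958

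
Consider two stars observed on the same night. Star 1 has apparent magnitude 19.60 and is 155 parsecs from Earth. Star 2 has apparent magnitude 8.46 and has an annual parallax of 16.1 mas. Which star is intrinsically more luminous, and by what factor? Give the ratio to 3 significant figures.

Star 2 is more luminous, by a factor of 4590.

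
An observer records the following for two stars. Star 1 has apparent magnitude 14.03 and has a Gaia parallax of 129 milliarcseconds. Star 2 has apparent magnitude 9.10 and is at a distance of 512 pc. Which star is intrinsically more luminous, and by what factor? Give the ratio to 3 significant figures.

Star 1: p = 129 mas = 0.129″ → d = 1/p = 7.752 pc
Star 1: M = m − 5 log₁₀ d + 5 = 14.03 − 5·0.8894 + 5 = 14.583
Star 2: M = m − 5 log₁₀ d + 5 = 9.10 − 5·2.7093 + 5 = 0.554
ΔM = M_1 − M_2 = 14.583 − (0.554) = 14.029; smaller M is more luminous → Star 2.
L ratio = 10^(0.4 |ΔM|) = 10^5.612 = 409000

Star 2 is more luminous, by a factor of 409000.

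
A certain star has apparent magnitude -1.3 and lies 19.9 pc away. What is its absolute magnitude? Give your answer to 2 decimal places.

M ≈ -2.79

5 log₁₀(d/10 pc) = 5 log₁₀(19.90) − 5 = 1.494
M = m − 5 log₁₀(d/10) = -1.3 − 1.494 = -2.794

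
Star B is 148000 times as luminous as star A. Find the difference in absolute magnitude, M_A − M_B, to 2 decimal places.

Pogson: ΔM = −2.5 log₁₀(ratio) = −2.5 log₁₀(148000) = −2.5 × 5.1703 = -12.926
Star B is brighter so has the smaller magnitude: M_A − M_B is positive.

M_A − M_B ≈ 12.93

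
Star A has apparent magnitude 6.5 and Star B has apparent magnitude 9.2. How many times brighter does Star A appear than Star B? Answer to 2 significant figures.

12

Magnitude difference = -2.7
Flux ratio = 10^(−0.4 Δm) = 10^(−0.4 × -2.7) = 10^1.080 = 12.02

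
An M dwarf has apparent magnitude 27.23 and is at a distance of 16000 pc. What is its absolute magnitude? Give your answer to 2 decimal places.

5 log₁₀(d/10 pc) = 5 log₁₀(16000) − 5 = 16.021
M = m − 5 log₁₀(d/10) = 27.23 − 16.021 = 11.209

M ≈ 11.21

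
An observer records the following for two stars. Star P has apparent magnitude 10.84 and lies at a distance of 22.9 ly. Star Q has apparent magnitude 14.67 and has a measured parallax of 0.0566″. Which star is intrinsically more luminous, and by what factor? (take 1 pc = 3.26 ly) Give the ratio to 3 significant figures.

Star P: d = 22.9 ly / 3.26 = 7.025 pc
Star P: M = m − 5 log₁₀ d + 5 = 10.84 − 5·0.8466 + 5 = 11.607
Star Q: d = 1/p = 1/0.0566″ = 17.67 pc
Star Q: M = m − 5 log₁₀ d + 5 = 14.67 − 5·1.2472 + 5 = 13.434
ΔM = M_P − M_Q = 11.607 − (13.434) = -1.827; smaller M is more luminous → Star P.
L ratio = 10^(0.4 |ΔM|) = 10^0.731 = 5.381

Star P is more luminous, by a factor of 5.38.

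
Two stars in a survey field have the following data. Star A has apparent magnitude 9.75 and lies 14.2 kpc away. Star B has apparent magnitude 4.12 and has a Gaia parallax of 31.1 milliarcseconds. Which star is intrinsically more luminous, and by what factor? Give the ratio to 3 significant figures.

Star A is more luminous, by a factor of 1090.

Star A: d = 14.2 kpc = 14200 pc
Star A: M = m − 5 log₁₀ d + 5 = 9.75 − 5·4.1523 + 5 = -6.011
Star B: p = 31.1 mas = 0.0311″ → d = 1/p = 32.15 pc
Star B: M = m − 5 log₁₀ d + 5 = 4.12 − 5·1.5072 + 5 = 1.584
ΔM = M_A − M_B = -6.011 − (1.584) = -7.595; smaller M is more luminous → Star A.
L ratio = 10^(0.4 |ΔM|) = 10^3.038 = 1092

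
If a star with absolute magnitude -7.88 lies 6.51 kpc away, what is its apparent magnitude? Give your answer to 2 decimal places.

d = 6.51 kpc = 6510 pc
m = M + 5 log₁₀ d − 5 = -7.88 + 5·3.8136 − 5 = 6.188

m ≈ 6.19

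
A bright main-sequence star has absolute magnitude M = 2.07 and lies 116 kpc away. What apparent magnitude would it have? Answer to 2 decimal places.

m ≈ 22.39

d = 116 kpc = 116000 pc
m = M + 5 log₁₀ d − 5 = 2.07 + 5·5.0645 − 5 = 22.392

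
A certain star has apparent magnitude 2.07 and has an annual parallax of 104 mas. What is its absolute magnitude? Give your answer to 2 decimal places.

M ≈ 2.16

p = 104 mas = 0.104″ → d = 1/p = 9.615 pc
5 log₁₀(d/10 pc) = 5 log₁₀(9.615) − 5 = -0.085
M = m − 5 log₁₀(d/10) = 2.07 + 0.085 = 2.155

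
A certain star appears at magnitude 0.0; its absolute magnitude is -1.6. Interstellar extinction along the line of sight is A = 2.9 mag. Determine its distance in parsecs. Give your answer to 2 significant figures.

m − M = 5 log₁₀(d/10 pc) + A  ⇒  0.0 − (-1.6) − 2.9 = 5 log₁₀(d/10)
-1.300 = 5 log₁₀(d/10)
log₁₀ d = (m − M − A)/5 + 1 = 0.7400
d = 10^0.7400 = 5.495 pc

d ≈ 5.5 pc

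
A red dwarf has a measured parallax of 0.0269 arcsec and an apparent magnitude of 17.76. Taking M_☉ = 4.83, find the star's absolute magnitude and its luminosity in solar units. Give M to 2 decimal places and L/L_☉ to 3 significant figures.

M ≈ 14.91; L/L_☉ ≈ 9.30×10^-5

d = 1/p = 1/0.0269″ = 37.17 pc
M = m − 5 log₁₀ d + 5 = 17.76 − 5·1.5702 + 5 = 14.909
M − M_☉ = 14.909 − 4.83 = 10.079
L/L_☉ = 10^(−0.4 × 10.079) = 9.300×10^-5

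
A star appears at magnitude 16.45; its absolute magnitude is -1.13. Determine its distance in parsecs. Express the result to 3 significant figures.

μ = m − M = 17.580
m − M = 5 log₁₀ d − 5
log₁₀ d = (m − M)/5 + 1 = 4.5160
d = 10^4.5160 = 32810 pc

d ≈ 32800 pc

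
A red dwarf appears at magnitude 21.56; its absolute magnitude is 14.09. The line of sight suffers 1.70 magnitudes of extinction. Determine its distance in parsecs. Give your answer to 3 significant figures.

d ≈ 143 pc

m − M = 5 log₁₀(d/10 pc) + A  ⇒  21.56 − (14.09) − 1.70 = 5 log₁₀(d/10)
5.770 = 5 log₁₀(d/10)
log₁₀ d = (m − M − A)/5 + 1 = 2.1540
d = 10^2.1540 = 142.6 pc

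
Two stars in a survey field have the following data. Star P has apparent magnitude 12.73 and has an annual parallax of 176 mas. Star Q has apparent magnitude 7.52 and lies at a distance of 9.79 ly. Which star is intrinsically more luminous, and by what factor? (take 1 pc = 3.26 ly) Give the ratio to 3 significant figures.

Star P: p = 176 mas = 0.176″ → d = 1/p = 5.682 pc
Star P: M = m − 5 log₁₀ d + 5 = 12.73 − 5·0.7545 + 5 = 13.958
Star Q: d = 9.79 ly / 3.26 = 3.003 pc
Star Q: M = m − 5 log₁₀ d + 5 = 7.52 − 5·0.4776 + 5 = 10.132
ΔM = M_P − M_Q = 13.958 − (10.132) = 3.825; smaller M is more luminous → Star Q.
L ratio = 10^(0.4 |ΔM|) = 10^1.530 = 33.90

Star Q is more luminous, by a factor of 33.9.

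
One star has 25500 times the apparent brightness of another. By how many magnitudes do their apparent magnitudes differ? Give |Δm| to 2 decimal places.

Pogson: Δm = −2.5 log₁₀(ratio) = −2.5 log₁₀(25500) = −2.5 × 4.4065 = -11.016

|Δm| ≈ 11.02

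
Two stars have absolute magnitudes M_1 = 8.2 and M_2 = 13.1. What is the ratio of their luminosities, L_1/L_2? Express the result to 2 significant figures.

L_1/L_2 ≈ 91

ΔM = M_1 − M_2 = -4.9
L_1/L_2 = 10^(−0.4 ΔM) = 10^1.960 = 91.20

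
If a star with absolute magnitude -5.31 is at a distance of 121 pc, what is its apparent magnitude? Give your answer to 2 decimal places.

m ≈ 0.10

m = M + 5 log₁₀ d − 5 = -5.31 + 5·2.0828 − 5 = 0.104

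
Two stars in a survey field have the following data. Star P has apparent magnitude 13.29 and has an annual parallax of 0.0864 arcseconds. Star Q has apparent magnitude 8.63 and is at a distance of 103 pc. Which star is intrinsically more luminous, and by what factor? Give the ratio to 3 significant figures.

Star P: d = 1/p = 1/0.0864″ = 11.57 pc
Star P: M = m − 5 log₁₀ d + 5 = 13.29 − 5·1.0635 + 5 = 12.973
Star Q: M = m − 5 log₁₀ d + 5 = 8.63 − 5·2.0128 + 5 = 3.566
ΔM = M_P − M_Q = 12.973 − (3.566) = 9.407; smaller M is more luminous → Star Q.
L ratio = 10^(0.4 |ΔM|) = 10^3.763 = 5790

Star Q is more luminous, by a factor of 5790.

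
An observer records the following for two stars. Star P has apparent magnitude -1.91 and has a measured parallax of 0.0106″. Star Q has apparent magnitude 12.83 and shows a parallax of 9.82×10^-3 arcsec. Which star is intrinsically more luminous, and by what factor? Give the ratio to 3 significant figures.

Star P is more luminous, by a factor of 675000.

Star P: d = 1/p = 1/0.0106″ = 94.34 pc
Star P: M = m − 5 log₁₀ d + 5 = -1.91 − 5·1.9747 + 5 = -6.783
Star Q: d = 1/p = 1/9.82×10^-3″ = 101.8 pc
Star Q: M = m − 5 log₁₀ d + 5 = 12.83 − 5·2.0079 + 5 = 7.791
ΔM = M_P − M_Q = -6.783 − (7.791) = -14.574; smaller M is more luminous → Star P.
L ratio = 10^(0.4 |ΔM|) = 10^5.830 = 675500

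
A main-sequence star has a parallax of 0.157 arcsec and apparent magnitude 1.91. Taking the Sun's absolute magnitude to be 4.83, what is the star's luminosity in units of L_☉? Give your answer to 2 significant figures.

d = 1/p = 1/0.157″ = 6.369 pc
M = m − 5 log₁₀ d + 5 = 1.91 − 5·0.8041 + 5 = 2.889
M − M_☉ = 2.889 − 4.83 = -1.941
L/L_☉ = 10^(−0.4 × -1.941) = 5.973

L/L_☉ ≈ 6.0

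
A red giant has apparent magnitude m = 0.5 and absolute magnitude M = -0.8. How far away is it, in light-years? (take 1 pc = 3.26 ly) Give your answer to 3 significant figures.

d ≈ 59.3 ly

Distance modulus: m − M = 0.5 − (-0.8) = 1.300
m − M = 5 log₁₀ d − 5
log₁₀ d = (m − M)/5 + 1 = 1.2600
d = 10^1.2600 = 18.20 pc
= 59.32 ly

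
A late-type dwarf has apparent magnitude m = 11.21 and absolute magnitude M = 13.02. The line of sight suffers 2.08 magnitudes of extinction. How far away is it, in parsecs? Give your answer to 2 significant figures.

d ≈ 1.7 pc

m − M = 5 log₁₀(d/10 pc) + A  ⇒  11.21 − (13.02) − 2.08 = 5 log₁₀(d/10)
-3.890 = 5 log₁₀(d/10)
log₁₀ d = (m − M − A)/5 + 1 = 0.2220
d = 10^0.2220 = 1.667 pc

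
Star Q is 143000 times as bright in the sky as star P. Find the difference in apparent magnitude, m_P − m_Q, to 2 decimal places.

m_P − m_Q ≈ 12.89

Pogson: Δm = −2.5 log₁₀(ratio) = −2.5 log₁₀(143000) = −2.5 × 5.1553 = -12.888
Star Q is brighter so has the smaller magnitude: m_P − m_Q is positive.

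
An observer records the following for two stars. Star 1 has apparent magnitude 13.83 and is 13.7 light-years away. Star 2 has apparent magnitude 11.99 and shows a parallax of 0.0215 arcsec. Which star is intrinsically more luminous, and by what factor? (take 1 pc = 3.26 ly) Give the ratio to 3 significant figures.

Star 1: d = 13.7 ly / 3.26 = 4.202 pc
Star 1: M = m − 5 log₁₀ d + 5 = 13.83 − 5·0.6235 + 5 = 15.712
Star 2: d = 1/p = 1/0.0215″ = 46.51 pc
Star 2: M = m − 5 log₁₀ d + 5 = 11.99 − 5·1.6676 + 5 = 8.652
ΔM = M_1 − M_2 = 15.712 − (8.652) = 7.060; smaller M is more luminous → Star 2.
L ratio = 10^(0.4 |ΔM|) = 10^2.824 = 667.0

Star 2 is more luminous, by a factor of 667.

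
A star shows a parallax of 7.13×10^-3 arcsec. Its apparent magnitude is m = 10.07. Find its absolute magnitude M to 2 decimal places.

M ≈ 4.34

d = 1/p = 1/7.13×10^-3″ = 140.3 pc
5 log₁₀(d/10 pc) = 5 log₁₀(140.3) − 5 = 5.735
M = m − 5 log₁₀(d/10) = 10.07 − 5.735 = 4.335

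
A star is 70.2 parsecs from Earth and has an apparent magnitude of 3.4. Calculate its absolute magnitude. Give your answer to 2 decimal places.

M ≈ -0.83

5 log₁₀(d/10 pc) = 5 log₁₀(70.20) − 5 = 4.232
M = m − 5 log₁₀(d/10) = 3.4 − 4.232 = -0.832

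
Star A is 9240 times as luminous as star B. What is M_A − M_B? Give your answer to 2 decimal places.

Pogson: ΔM = −2.5 log₁₀(ratio) = −2.5 log₁₀(9240) = −2.5 × 3.9657 = -9.914
Star A is brighter, so it has the smaller magnitude: the difference is negative.

M_A − M_B ≈ -9.91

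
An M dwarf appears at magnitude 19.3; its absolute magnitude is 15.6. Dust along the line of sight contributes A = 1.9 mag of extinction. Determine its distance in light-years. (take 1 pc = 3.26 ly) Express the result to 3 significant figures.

m − M = 5 log₁₀(d/10 pc) + A  ⇒  19.3 − (15.6) − 1.9 = 5 log₁₀(d/10)
1.800 = 5 log₁₀(d/10)
log₁₀ d = (m − M − A)/5 + 1 = 1.3600
d = 10^1.3600 = 22.91 pc
= 74.68 ly

d ≈ 74.7 ly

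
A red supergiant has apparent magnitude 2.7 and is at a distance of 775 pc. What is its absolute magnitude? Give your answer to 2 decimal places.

5 log₁₀(d/10 pc) = 5 log₁₀(775.0) − 5 = 9.447
M = m − 5 log₁₀(d/10) = 2.7 − 9.447 = -6.747

M ≈ -6.75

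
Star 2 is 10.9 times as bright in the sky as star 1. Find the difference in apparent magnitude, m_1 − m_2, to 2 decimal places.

Pogson: Δm = −2.5 log₁₀(ratio) = −2.5 log₁₀(10.9) = −2.5 × 1.0374 = -2.594
Star 2 is brighter so has the smaller magnitude: m_1 − m_2 is positive.

m_1 − m_2 ≈ 2.59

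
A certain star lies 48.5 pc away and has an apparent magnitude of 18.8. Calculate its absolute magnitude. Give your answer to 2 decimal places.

M ≈ 15.37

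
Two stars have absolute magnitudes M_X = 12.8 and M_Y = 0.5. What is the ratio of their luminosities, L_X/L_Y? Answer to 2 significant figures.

ΔM = M_X − M_Y = 12.3
L_X/L_Y = 10^(−0.4 ΔM) = 10^-4.920 = 1.202×10^-5

L_X/L_Y ≈ 1.2×10^-5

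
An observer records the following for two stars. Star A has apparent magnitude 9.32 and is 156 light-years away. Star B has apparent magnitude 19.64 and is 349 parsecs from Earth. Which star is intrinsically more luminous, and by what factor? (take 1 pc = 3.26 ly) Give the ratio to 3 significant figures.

Star A: d = 156 ly / 3.26 = 47.85 pc
Star A: M = m − 5 log₁₀ d + 5 = 9.32 − 5·1.6799 + 5 = 5.920
Star B: M = m − 5 log₁₀ d + 5 = 19.64 − 5·2.5428 + 5 = 11.926
ΔM = M_A − M_B = 5.920 − (11.926) = -6.005; smaller M is more luminous → Star A.
L ratio = 10^(0.4 |ΔM|) = 10^2.402 = 252.4

Star A is more luminous, by a factor of 252.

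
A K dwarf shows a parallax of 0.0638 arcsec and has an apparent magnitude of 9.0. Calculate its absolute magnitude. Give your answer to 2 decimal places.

d = 1/p = 1/0.0638″ = 15.67 pc
5 log₁₀(d/10 pc) = 5 log₁₀(15.67) − 5 = 0.976
M = m − 5 log₁₀(d/10) = 9.0 − 0.976 = 8.024

M ≈ 8.02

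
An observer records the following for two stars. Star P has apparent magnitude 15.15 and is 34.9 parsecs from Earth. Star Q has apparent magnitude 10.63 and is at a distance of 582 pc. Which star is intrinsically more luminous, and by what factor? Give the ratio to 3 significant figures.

Star Q is more luminous, by a factor of 17900.

Star P: M = m − 5 log₁₀ d + 5 = 15.15 − 5·1.5428 + 5 = 12.436
Star Q: M = m − 5 log₁₀ d + 5 = 10.63 − 5·2.7649 + 5 = 1.805
ΔM = M_P − M_Q = 12.436 − (1.805) = 10.630; smaller M is more luminous → Star Q.
L ratio = 10^(0.4 |ΔM|) = 10^4.252 = 17870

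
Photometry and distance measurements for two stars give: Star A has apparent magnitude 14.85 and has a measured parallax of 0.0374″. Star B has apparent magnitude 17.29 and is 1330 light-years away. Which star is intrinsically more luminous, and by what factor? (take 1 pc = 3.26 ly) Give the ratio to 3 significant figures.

Star A: d = 1/p = 1/0.0374″ = 26.74 pc
Star A: M = m − 5 log₁₀ d + 5 = 14.85 − 5·1.4271 + 5 = 12.714
Star B: d = 1330 ly / 3.26 = 408.0 pc
Star B: M = m − 5 log₁₀ d + 5 = 17.29 − 5·2.6106 + 5 = 9.237
ΔM = M_A − M_B = 12.714 − (9.237) = 3.478; smaller M is more luminous → Star B.
L ratio = 10^(0.4 |ΔM|) = 10^1.391 = 24.60

Star B is more luminous, by a factor of 24.6.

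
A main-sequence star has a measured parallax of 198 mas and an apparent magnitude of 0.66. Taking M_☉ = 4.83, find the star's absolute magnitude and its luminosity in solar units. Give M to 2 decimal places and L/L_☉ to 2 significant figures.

M ≈ 2.14; L/L_☉ ≈ 12

d = 1/p = 1000/198 mas = 5.051 pc
M = m − 5 log₁₀ d + 5 = 0.66 − 5·0.7033 + 5 = 2.143
M − M_☉ = 2.143 − 4.83 = -2.687
L/L_☉ = 10^(−0.4 × -2.687) = 11.88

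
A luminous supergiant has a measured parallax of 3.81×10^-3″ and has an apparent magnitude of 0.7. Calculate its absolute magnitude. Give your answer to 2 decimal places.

M ≈ -6.40

d = 1/p = 1/3.81×10^-3″ = 262.5 pc
5 log₁₀(d/10 pc) = 5 log₁₀(262.5) − 5 = 7.095
M = m − 5 log₁₀(d/10) = 0.7 − 7.095 = -6.395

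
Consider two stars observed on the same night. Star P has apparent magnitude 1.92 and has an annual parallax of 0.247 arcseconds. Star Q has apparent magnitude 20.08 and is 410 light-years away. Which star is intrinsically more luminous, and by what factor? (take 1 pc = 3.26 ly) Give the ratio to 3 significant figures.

Star P is more luminous, by a factor of 19000.

Star P: d = 1/p = 1/0.247″ = 4.049 pc
Star P: M = m − 5 log₁₀ d + 5 = 1.92 − 5·0.6073 + 5 = 3.883
Star Q: d = 410 ly / 3.26 = 125.8 pc
Star Q: M = m − 5 log₁₀ d + 5 = 20.08 − 5·2.0996 + 5 = 14.582
ΔM = M_P − M_Q = 3.883 − (14.582) = -10.699; smaller M is more luminous → Star P.
L ratio = 10^(0.4 |ΔM|) = 10^4.279 = 19030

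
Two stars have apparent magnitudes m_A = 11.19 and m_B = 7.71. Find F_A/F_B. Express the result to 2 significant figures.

F_A/F_B ≈ 0.041

Magnitude difference = 3.48
Flux ratio = 10^(−0.4 Δm) = 10^(−0.4 × 3.48) = 10^-1.392 = 0.04055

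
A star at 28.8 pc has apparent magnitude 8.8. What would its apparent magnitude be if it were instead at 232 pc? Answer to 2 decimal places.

Flux ∝ 1/d², so Δm = 5 log₁₀(d₂/d₁) = 5 log₁₀(232/28.8) = 4.530
m₂ = m₁ + Δm = 8.8 + (4.530) = 13.330

m ≈ 13.33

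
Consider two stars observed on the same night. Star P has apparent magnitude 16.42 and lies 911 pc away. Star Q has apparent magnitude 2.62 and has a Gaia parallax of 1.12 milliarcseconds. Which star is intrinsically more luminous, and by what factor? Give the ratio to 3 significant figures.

Star P: M = m − 5 log₁₀ d + 5 = 16.42 − 5·2.9595 + 5 = 6.622
Star Q: p = 1.12 mas = 1.12×10^-3″ → d = 1/p = 892.9 pc
Star Q: M = m − 5 log₁₀ d + 5 = 2.62 − 5·2.9508 + 5 = -7.134
ΔM = M_P − M_Q = 6.622 − (-7.134) = 13.756; smaller M is more luminous → Star Q.
L ratio = 10^(0.4 |ΔM|) = 10^5.503 = 318100

Star Q is more luminous, by a factor of 318000.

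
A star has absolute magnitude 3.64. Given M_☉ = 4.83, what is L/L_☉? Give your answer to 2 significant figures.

M − M_☉ = 3.64 − 4.83 = -1.190
L/L_☉ = 10^(−0.4 (M − M_☉)) = 10^0.476 = 2.992

L/L_☉ ≈ 3.0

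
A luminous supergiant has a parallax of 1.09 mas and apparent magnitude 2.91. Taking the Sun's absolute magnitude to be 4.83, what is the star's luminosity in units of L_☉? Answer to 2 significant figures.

L/L_☉ ≈ 49000

d = 1/p = 1000/1.09 mas = 917.4 pc
M = m − 5 log₁₀ d + 5 = 2.91 − 5·2.9626 + 5 = -6.903
M − M_☉ = -6.903 − 4.83 = -11.733
L/L_☉ = 10^(−0.4 × -11.733) = 49330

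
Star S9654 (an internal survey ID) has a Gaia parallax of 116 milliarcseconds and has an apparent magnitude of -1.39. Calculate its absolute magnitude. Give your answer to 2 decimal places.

M ≈ -1.07

p = 116 mas = 0.116″ → d = 1/p = 8.621 pc
5 log₁₀(d/10 pc) = 5 log₁₀(8.621) − 5 = -0.322
M = m − 5 log₁₀(d/10) = -1.39 + 0.322 = -1.068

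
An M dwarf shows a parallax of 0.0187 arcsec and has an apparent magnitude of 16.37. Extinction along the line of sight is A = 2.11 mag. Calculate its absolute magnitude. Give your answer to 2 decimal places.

d = 1/p = 1/0.0187″ = 53.48 pc
5 log₁₀(d/10 pc) = 5 log₁₀(53.48) − 5 = 3.641
M = m − 5 log₁₀(d/10) − A = 16.37 − 3.641 − 2.11 = 10.619

M ≈ 10.62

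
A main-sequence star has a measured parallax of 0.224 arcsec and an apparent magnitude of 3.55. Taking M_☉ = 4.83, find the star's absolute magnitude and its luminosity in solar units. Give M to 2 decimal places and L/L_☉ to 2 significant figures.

M ≈ 5.30; L/L_☉ ≈ 0.65

d = 1/p = 1/0.224″ = 4.464 pc
M = m − 5 log₁₀ d + 5 = 3.55 − 5·0.6498 + 5 = 5.301
M − M_☉ = 5.301 − 4.83 = 0.471
L/L_☉ = 10^(−0.4 × 0.471) = 0.6479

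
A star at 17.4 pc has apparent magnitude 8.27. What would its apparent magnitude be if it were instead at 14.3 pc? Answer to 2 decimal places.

Flux ∝ 1/d², so Δm = 5 log₁₀(d₂/d₁) = 5 log₁₀(14.3/17.4) = -0.426
m₂ = m₁ + Δm = 8.27 + (-0.426) = 7.844

m ≈ 7.84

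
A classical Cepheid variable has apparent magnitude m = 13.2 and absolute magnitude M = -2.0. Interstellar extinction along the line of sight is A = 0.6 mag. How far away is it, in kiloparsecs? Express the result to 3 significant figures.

m − M = 5 log₁₀(d/10 pc) + A  ⇒  13.2 − (-2.0) − 0.6 = 5 log₁₀(d/10)
14.600 = 5 log₁₀(d/10)
log₁₀ d = (m − M − A)/5 + 1 = 3.9200
d = 10^3.9200 = 8318 pc
= 8.318 kpc

d ≈ 8.32 kpc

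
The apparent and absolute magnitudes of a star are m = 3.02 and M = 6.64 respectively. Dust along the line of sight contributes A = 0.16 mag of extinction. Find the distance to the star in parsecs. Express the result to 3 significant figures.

m − M = 5 log₁₀(d/10 pc) + A  ⇒  3.02 − (6.64) − 0.16 = 5 log₁₀(d/10)
-3.780 = 5 log₁₀(d/10)
log₁₀ d = (m − M − A)/5 + 1 = 0.2440
d = 10^0.2440 = 1.754 pc

d ≈ 1.75 pc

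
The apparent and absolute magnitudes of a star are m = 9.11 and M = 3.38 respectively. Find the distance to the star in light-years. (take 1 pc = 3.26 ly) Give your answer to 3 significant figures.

Distance modulus: m − M = 9.11 − (3.38) = 5.730
m − M = 5 log₁₀ d − 5
log₁₀ d = (m − M)/5 + 1 = 2.1460
d = 10^2.1460 = 140.0 pc
= 456.3 ly

d ≈ 456 ly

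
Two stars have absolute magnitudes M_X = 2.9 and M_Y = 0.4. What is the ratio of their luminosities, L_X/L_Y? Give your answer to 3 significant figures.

ΔM = M_X − M_Y = 2.5
L_X/L_Y = 10^(−0.4 ΔM) = 10^-1.000 = 0.1000

L_X/L_Y ≈ 0.100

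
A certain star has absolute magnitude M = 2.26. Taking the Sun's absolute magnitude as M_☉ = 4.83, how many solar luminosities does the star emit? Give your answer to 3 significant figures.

M − M_☉ = 2.26 − 4.83 = -2.570
L/L_☉ = 10^(−0.4 (M − M_☉)) = 10^1.028 = 10.67

L/L_☉ ≈ 10.7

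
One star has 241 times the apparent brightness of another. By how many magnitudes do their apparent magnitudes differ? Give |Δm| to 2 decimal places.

|Δm| ≈ 5.96

Pogson: Δm = −2.5 log₁₀(ratio) = −2.5 log₁₀(241) = −2.5 × 2.3820 = -5.955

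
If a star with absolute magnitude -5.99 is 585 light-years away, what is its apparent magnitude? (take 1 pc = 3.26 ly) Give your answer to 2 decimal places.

m ≈ 0.28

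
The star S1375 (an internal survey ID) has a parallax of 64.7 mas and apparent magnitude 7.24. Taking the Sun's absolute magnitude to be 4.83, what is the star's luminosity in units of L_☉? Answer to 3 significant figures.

d = 1/p = 1000/64.7 mas = 15.46 pc
M = m − 5 log₁₀ d + 5 = 7.24 − 5·1.1891 + 5 = 6.295
M − M_☉ = 6.295 − 4.83 = 1.465
L/L_☉ = 10^(−0.4 × 1.465) = 0.2595

L/L_☉ ≈ 0.260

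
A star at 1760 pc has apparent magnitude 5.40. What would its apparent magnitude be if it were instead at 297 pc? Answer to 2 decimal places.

m ≈ 1.54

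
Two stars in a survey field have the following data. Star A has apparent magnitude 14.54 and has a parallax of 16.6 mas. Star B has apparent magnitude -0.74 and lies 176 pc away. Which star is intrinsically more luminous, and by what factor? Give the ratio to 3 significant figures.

Star B is more luminous, by a factor of 1.10×10^7.

Star A: p = 16.6 mas = 0.0166″ → d = 1/p = 60.24 pc
Star A: M = m − 5 log₁₀ d + 5 = 14.54 − 5·1.7799 + 5 = 10.641
Star B: M = m − 5 log₁₀ d + 5 = -0.74 − 5·2.2455 + 5 = -6.968
ΔM = M_A − M_B = 10.641 − (-6.968) = 17.608; smaller M is more luminous → Star B.
L ratio = 10^(0.4 |ΔM|) = 10^7.043 = 1.105×10^7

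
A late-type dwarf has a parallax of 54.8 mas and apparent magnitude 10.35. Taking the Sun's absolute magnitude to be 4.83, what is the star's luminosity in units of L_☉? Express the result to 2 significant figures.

L/L_☉ ≈ 0.021

d = 1/p = 1000/54.8 mas = 18.25 pc
M = m − 5 log₁₀ d + 5 = 10.35 − 5·1.2612 + 5 = 9.044
M − M_☉ = 9.044 − 4.83 = 4.214
L/L_☉ = 10^(−0.4 × 4.214) = 0.02063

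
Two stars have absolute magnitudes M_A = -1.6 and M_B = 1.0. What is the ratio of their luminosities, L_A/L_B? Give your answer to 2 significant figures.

L_A/L_B ≈ 11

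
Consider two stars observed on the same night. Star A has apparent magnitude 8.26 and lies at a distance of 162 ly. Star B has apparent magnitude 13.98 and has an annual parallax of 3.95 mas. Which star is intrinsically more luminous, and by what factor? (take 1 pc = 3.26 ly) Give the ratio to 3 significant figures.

Star A: d = 162 ly / 3.26 = 49.69 pc
Star A: M = m − 5 log₁₀ d + 5 = 8.26 − 5·1.6963 + 5 = 4.779
Star B: p = 3.95 mas = 3.95×10^-3″ → d = 1/p = 253.2 pc
Star B: M = m − 5 log₁₀ d + 5 = 13.98 − 5·2.4034 + 5 = 6.963
ΔM = M_A − M_B = 4.779 − (6.963) = -2.184; smaller M is more luminous → Star A.
L ratio = 10^(0.4 |ΔM|) = 10^0.874 = 7.478

Star A is more luminous, by a factor of 7.48.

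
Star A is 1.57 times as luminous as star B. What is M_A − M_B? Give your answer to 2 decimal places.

M_A − M_B ≈ -0.49

Pogson: ΔM = −2.5 log₁₀(ratio) = −2.5 log₁₀(1.57) = −2.5 × 0.1959 = -0.490
Star A is brighter, so it has the smaller magnitude: the difference is negative.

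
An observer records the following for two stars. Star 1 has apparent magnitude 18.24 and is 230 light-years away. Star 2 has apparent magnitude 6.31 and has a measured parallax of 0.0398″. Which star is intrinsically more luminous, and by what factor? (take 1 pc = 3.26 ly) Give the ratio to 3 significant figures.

Star 1: d = 230 ly / 3.26 = 70.55 pc
Star 1: M = m − 5 log₁₀ d + 5 = 18.24 − 5·1.8485 + 5 = 13.997
Star 2: d = 1/p = 1/0.0398″ = 25.13 pc
Star 2: M = m − 5 log₁₀ d + 5 = 6.31 − 5·1.4001 + 5 = 4.309
ΔM = M_1 − M_2 = 13.997 − (4.309) = 9.688; smaller M is more luminous → Star 2.
L ratio = 10^(0.4 |ΔM|) = 10^3.875 = 7503

Star 2 is more luminous, by a factor of 7500.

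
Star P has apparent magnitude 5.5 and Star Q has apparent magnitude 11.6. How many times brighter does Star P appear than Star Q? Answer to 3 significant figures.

275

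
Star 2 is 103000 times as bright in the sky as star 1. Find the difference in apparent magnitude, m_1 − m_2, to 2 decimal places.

m_1 − m_2 ≈ 12.53

Pogson: Δm = −2.5 log₁₀(ratio) = −2.5 log₁₀(103000) = −2.5 × 5.0128 = -12.532
Star 2 is brighter so has the smaller magnitude: m_1 − m_2 is positive.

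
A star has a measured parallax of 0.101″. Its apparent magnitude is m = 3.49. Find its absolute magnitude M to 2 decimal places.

M ≈ 3.51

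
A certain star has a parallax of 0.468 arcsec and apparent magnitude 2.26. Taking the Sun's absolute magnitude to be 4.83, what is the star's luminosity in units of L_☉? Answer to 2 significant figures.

d = 1/p = 1/0.468″ = 2.137 pc
M = m − 5 log₁₀ d + 5 = 2.26 − 5·0.3298 + 5 = 5.611
M − M_☉ = 5.611 − 4.83 = 0.781
L/L_☉ = 10^(−0.4 × 0.781) = 0.4870

L/L_☉ ≈ 0.49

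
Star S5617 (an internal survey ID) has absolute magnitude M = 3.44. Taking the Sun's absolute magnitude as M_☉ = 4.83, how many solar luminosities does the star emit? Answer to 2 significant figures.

M − M_☉ = 3.44 − 4.83 = -1.390
L/L_☉ = 10^(−0.4 (M − M_☉)) = 10^0.556 = 3.597

L/L_☉ ≈ 3.6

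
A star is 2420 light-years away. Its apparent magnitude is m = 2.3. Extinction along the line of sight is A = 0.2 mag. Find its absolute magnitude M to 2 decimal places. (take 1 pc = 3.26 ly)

M ≈ -7.25

d = 2420 ly / 3.26 = 742.3 pc
5 log₁₀(d/10 pc) = 5 log₁₀(742.3) − 5 = 9.353
M = m − 5 log₁₀(d/10) − A = 2.3 − 9.353 − 0.2 = -7.253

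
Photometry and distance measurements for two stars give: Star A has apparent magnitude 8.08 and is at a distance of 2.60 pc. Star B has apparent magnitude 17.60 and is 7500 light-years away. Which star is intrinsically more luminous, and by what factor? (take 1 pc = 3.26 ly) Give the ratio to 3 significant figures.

Star A: M = m − 5 log₁₀ d + 5 = 8.08 − 5·0.4150 + 5 = 11.005
Star B: d = 7500 ly / 3.26 = 2301 pc
Star B: M = m − 5 log₁₀ d + 5 = 17.60 − 5·3.3618 + 5 = 5.791
ΔM = M_A − M_B = 11.005 − (5.791) = 5.214; smaller M is more luminous → Star B.
L ratio = 10^(0.4 |ΔM|) = 10^2.086 = 121.8

Star B is more luminous, by a factor of 122.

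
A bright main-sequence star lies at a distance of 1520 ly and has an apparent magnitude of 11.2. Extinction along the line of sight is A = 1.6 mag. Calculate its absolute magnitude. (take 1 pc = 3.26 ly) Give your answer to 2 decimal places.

d = 1520 ly / 3.26 = 466.3 pc
5 log₁₀(d/10 pc) = 5 log₁₀(466.3) − 5 = 8.343
M = m − 5 log₁₀(d/10) − A = 11.2 − 8.343 − 1.6 = 1.257

M ≈ 1.26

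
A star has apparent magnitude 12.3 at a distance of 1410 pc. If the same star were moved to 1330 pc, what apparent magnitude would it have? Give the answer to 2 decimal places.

Flux ∝ 1/d², so Δm = 5 log₁₀(d₂/d₁) = 5 log₁₀(1330/1410) = -0.127
m₂ = m₁ + Δm = 12.3 + (-0.127) = 12.173

m ≈ 12.17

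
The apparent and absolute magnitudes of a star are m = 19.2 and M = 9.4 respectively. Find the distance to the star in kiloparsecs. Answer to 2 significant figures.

Distance modulus: m − M = 19.2 − (9.4) = 9.800
m − M = 5 log₁₀ d − 5
log₁₀ d = (m − M)/5 + 1 = 2.9600
d = 10^2.9600 = 912.0 pc
= 0.9120 kpc

d ≈ 0.91 kpc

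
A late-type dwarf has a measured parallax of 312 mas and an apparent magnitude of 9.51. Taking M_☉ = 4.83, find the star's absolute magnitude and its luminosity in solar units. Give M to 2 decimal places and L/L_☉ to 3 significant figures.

M ≈ 11.98; L/L_☉ ≈ 1.38×10^-3

d = 1/p = 1000/312 mas = 3.205 pc
M = m − 5 log₁₀ d + 5 = 9.51 − 5·0.5058 + 5 = 11.981
M − M_☉ = 11.981 − 4.83 = 7.151
L/L_☉ = 10^(−0.4 × 7.151) = 1.379×10^-3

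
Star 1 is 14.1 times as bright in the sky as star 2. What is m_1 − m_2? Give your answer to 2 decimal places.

Pogson: Δm = −2.5 log₁₀(ratio) = −2.5 log₁₀(14.1) = −2.5 × 1.1492 = -2.873
Star 1 is brighter, so it has the smaller magnitude: the difference is negative.

m_1 − m_2 ≈ -2.87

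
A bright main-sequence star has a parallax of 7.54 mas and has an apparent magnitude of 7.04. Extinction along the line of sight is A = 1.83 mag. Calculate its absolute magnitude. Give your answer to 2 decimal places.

M ≈ -0.40

p = 7.54 mas = 7.54×10^-3″ → d = 1/p = 132.6 pc
5 log₁₀(d/10 pc) = 5 log₁₀(132.6) − 5 = 5.613
M = m − 5 log₁₀(d/10) − A = 7.04 − 5.613 − 1.83 = -0.403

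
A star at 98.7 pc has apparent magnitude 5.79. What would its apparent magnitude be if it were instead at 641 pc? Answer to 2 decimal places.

Flux ∝ 1/d², so Δm = 5 log₁₀(d₂/d₁) = 5 log₁₀(641/98.7) = 4.063
m₂ = m₁ + Δm = 5.79 + (4.063) = 9.853

m ≈ 9.85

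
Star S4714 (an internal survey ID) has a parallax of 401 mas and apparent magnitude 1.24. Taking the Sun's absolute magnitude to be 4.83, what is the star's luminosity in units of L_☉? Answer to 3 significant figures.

L/L_☉ ≈ 1.70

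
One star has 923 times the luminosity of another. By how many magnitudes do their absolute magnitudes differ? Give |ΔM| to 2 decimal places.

Pogson: ΔM = −2.5 log₁₀(ratio) = −2.5 log₁₀(923) = −2.5 × 2.9652 = -7.413

|ΔM| ≈ 7.41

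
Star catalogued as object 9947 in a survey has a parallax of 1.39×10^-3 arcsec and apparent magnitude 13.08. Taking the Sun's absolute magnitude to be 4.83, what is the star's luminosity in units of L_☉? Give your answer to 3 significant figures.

L/L_☉ ≈ 2.59

d = 1/p = 1/1.39×10^-3″ = 719.4 pc
M = m − 5 log₁₀ d + 5 = 13.08 − 5·2.8570 + 5 = 3.795
M − M_☉ = 3.795 − 4.83 = -1.035
L/L_☉ = 10^(−0.4 × -1.035) = 2.594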